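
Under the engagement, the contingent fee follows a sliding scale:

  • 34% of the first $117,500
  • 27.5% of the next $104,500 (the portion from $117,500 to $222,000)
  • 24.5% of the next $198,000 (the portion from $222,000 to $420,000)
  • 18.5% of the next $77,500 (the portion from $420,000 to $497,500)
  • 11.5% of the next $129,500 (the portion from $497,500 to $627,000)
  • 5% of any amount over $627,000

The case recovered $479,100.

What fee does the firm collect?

$128,131.00

First $117,500 at 34% = $39,950.00
Next $104,500 at 27.5% = $28,737.50
Next $198,000 at 24.5% = $48,510.00
Remaining $59,100 at 18.5% = $10,933.50
Fee: $39,950.00 + $28,737.50 + $48,510.00 + $10,933.50 = $128,131.00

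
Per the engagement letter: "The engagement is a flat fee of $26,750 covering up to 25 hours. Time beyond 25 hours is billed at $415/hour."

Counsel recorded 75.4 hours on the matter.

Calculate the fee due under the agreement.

$47,666.00

Flat fee: $26,750.00
Excess hours: 75.4 − 25 = 50.4
Overrun: 50.4 × $415 = $20,916.00
Total: $26,750.00 + $20,916.00 = $47,666.00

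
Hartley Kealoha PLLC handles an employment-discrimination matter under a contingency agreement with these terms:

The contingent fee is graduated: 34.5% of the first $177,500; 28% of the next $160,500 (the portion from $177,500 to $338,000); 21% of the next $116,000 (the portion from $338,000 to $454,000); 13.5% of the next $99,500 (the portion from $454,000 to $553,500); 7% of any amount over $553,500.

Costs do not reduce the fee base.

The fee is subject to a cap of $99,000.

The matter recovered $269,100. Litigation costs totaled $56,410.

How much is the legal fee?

$86,885.50

Fee base is the gross recovery, $269,100; costs are reimbursed separately.
First $177,500 at 34.5% = $61,237.50
Remaining $91,600 at 28% = $25,648.00
Fee: $61,237.50 + $25,648.00 = $86,885.50
$86,885.50 is under the $99,000 cap.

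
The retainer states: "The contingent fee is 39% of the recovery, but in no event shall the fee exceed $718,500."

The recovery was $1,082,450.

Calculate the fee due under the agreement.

$422,155.50

39% of $1,082,450 = $422,155.50
That is under the $718,500 cap.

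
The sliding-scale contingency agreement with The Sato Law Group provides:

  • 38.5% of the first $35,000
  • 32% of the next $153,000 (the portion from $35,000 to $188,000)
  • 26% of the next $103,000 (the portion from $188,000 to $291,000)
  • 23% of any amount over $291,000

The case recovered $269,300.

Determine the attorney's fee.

$83,573.00

First $35,000 at 38.5% = $13,475.00
Next $153,000 at 32% = $48,960.00
Remaining $81,300 at 26% = $21,138.00
Fee: $13,475.00 + $48,960.00 + $21,138.00 = $83,573.00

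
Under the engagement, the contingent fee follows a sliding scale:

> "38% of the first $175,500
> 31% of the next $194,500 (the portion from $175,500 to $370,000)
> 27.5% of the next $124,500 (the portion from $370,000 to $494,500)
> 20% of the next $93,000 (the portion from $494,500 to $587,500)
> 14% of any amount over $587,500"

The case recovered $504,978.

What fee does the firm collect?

First $175,500 at 38% = $66,690.00
Next $194,500 at 31% = $60,295.00
Next $124,500 at 27.5% = $34,237.50
Remaining $10,478 at 20% = $2,095.60
Fee: $66,690.00 + $60,295.00 + $34,237.50 + $2,095.60 = $163,318.10

$163,318.10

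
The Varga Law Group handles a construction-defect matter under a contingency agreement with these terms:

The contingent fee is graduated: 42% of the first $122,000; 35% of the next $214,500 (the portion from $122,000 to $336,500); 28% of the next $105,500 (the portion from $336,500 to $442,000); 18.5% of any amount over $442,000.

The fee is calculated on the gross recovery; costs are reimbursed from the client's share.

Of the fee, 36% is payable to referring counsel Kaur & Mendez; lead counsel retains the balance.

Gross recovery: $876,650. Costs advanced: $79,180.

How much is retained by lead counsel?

$151,209.76

Fee base is the gross recovery, $876,650; costs are reimbursed separately.
First $122,000 at 42% = $51,240.00
Next $214,500 at 35% = $75,075.00
Next $105,500 at 28% = $29,540.00
Remaining $434,650 at 18.5% = $80,410.25
Fee: $51,240.00 + $75,075.00 + $29,540.00 + $80,410.25 = $236,265.25
Referral share: 36% of $236,265.25 = $85,055.49; lead counsel retains $236,265.25 − $85,055.49 = $151,209.76.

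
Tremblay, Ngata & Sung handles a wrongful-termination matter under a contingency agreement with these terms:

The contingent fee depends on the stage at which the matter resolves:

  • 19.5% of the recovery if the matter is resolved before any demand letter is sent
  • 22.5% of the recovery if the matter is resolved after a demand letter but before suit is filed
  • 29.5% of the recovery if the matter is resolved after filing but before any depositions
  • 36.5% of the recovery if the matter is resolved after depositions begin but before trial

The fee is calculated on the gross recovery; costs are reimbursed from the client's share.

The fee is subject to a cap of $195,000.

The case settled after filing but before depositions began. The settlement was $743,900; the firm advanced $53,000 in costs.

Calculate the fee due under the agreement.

$195,000.00

Fee base is the gross recovery, $743,900; costs are reimbursed separately.
The matter settled after filing but before depositions began, so the 29.5% rate applies.
$743,900 × 29.5% = $219,450.50
$219,450.50 exceeds the $195,000 cap, so the fee is capped at $195,000.00.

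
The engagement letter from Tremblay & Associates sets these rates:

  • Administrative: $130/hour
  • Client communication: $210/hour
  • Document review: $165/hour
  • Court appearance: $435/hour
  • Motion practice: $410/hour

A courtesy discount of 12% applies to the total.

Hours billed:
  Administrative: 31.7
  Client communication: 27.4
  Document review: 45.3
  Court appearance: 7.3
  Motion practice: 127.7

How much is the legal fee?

Administrative: 31.7 × $130 = $4,121.00
Client communication: 27.4 × $210 = $5,754.00
Document review: 45.3 × $165 = $7,474.50
Court appearance: 7.3 × $435 = $3,175.50
Motion practice: 127.7 × $410 = $52,357.00
Subtotal: $72,882.00
Less 12% discount: −$8,745.84
Total: $72,882.00 − $8,745.84 = $64,136.16

$64,136.16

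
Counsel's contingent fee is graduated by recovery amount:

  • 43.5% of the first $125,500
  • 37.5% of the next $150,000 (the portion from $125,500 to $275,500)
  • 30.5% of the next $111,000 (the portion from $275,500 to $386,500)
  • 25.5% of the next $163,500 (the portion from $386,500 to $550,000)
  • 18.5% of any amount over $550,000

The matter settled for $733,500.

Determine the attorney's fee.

First $125,500 at 43.5% = $54,592.50
Next $150,000 at 37.5% = $56,250.00
Next $111,000 at 30.5% = $33,855.00
Next $163,500 at 25.5% = $41,692.50
Remaining $183,500 at 18.5% = $33,947.50
Fee: $54,592.50 + $56,250.00 + $33,855.00 + $41,692.50 + $33,947.50 = $220,337.50

$220,337.50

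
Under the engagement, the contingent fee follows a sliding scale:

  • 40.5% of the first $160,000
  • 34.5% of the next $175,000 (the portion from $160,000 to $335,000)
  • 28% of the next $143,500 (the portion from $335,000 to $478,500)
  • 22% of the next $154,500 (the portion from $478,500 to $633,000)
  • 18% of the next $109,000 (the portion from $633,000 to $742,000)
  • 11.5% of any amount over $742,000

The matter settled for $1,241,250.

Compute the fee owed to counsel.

$276,378.75

First $160,000 at 40.5% = $64,800.00
Next $175,000 at 34.5% = $60,375.00
Next $143,500 at 28% = $40,180.00
Next $154,500 at 22% = $33,990.00
Next $109,000 at 18% = $19,620.00
Remaining $499,250 at 11.5% = $57,413.75
Fee: $64,800.00 + $60,375.00 + $40,180.00 + $33,990.00 + $19,620.00 + $57,413.75 = $276,378.75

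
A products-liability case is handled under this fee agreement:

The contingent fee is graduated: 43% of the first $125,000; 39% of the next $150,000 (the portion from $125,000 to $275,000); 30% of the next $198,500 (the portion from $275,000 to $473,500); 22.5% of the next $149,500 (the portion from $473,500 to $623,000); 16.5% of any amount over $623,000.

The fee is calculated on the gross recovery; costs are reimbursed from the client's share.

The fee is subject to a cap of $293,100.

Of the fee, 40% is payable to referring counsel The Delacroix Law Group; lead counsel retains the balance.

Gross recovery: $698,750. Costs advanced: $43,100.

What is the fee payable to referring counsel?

Fee base is the gross recovery, $698,750; costs are reimbursed separately.
First $125,000 at 43% = $53,750.00
Next $150,000 at 39% = $58,500.00
Next $198,500 at 30% = $59,550.00
Next $149,500 at 22.5% = $33,637.50
Remaining $75,750 at 16.5% = $12,498.75
Fee: $53,750.00 + $58,500.00 + $59,550.00 + $33,637.50 + $12,498.75 = $217,936.25
$217,936.25 is under the $293,100 cap.
Referral share: 40% of $217,936.25 = $87,174.50; lead counsel retains $217,936.25 − $87,174.50 = $130,761.75.

$87,174.50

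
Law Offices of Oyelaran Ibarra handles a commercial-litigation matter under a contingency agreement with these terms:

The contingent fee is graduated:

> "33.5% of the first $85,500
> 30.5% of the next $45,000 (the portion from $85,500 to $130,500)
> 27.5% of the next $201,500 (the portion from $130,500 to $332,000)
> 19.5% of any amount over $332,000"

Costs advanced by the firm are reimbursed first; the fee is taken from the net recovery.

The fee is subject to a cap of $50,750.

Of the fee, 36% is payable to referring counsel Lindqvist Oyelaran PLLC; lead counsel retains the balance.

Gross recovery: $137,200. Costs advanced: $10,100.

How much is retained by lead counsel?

$26,451.52

Fee base (net of costs): $137,200 − $10,100 = $127,100
First $85,500 at 33.5% = $28,642.50
Remaining $41,600 at 30.5% = $12,688.00
Fee: $28,642.50 + $12,688.00 = $41,330.50
$41,330.50 is under the $50,750 cap.
Referral share: 36% of $41,330.50 = $14,878.98; lead counsel retains $41,330.50 − $14,878.98 = $26,451.52.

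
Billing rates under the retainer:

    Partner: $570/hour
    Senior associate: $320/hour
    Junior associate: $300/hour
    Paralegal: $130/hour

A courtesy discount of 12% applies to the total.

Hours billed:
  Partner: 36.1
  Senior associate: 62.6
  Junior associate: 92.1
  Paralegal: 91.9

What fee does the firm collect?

$70,563.68

Partner: 36.1 × $570 = $20,577.00
Senior associate: 62.6 × $320 = $20,032.00
Junior associate: 92.1 × $300 = $27,630.00
Paralegal: 91.9 × $130 = $11,947.00
Subtotal: $80,186.00
Less 12% discount: −$9,622.32
Total: $80,186.00 − $9,622.32 = $70,563.68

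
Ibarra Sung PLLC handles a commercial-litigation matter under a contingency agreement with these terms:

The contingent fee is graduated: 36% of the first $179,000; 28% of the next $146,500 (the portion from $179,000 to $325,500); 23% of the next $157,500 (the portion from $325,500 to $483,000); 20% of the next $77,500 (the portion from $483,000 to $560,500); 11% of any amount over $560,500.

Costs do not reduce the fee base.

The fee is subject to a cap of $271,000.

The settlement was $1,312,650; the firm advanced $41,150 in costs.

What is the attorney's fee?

Fee base is the gross recovery, $1,312,650; costs are reimbursed separately.
First $179,000 at 36% = $64,440.00
Next $146,500 at 28% = $41,020.00
Next $157,500 at 23% = $36,225.00
Next $77,500 at 20% = $15,500.00
Remaining $752,150 at 11% = $82,736.50
Fee: $64,440.00 + $41,020.00 + $36,225.00 + $15,500.00 + $82,736.50 = $239,921.50
$239,921.50 is under the $271,000 cap.

$239,921.50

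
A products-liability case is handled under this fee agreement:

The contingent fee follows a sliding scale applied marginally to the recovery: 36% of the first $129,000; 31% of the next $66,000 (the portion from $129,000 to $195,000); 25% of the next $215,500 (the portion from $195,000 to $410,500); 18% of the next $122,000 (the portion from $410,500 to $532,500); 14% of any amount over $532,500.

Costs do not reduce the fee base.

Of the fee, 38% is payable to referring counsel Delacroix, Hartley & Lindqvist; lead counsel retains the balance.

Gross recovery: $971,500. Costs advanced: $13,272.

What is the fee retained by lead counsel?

Fee base is the gross recovery, $971,500; costs are reimbursed separately.
First $129,000 at 36% = $46,440.00
Next $66,000 at 31% = $20,460.00
Next $215,500 at 25% = $53,875.00
Next $122,000 at 18% = $21,960.00
Remaining $439,000 at 14% = $61,460.00
Fee: $46,440.00 + $20,460.00 + $53,875.00 + $21,960.00 + $61,460.00 = $204,195.00
Referral share: 38% of $204,195.00 = $77,594.10; lead counsel retains $204,195.00 − $77,594.10 = $126,600.90.

$126,600.90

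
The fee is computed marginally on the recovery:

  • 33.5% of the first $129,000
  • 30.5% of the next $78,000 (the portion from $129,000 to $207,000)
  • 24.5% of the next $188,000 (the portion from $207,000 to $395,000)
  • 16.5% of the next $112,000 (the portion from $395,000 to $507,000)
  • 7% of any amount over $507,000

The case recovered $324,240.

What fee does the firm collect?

$95,728.80

First $129,000 at 33.5% = $43,215.00
Next $78,000 at 30.5% = $23,790.00
Remaining $117,240 at 24.5% = $28,723.80
Fee: $43,215.00 + $23,790.00 + $28,723.80 = $95,728.80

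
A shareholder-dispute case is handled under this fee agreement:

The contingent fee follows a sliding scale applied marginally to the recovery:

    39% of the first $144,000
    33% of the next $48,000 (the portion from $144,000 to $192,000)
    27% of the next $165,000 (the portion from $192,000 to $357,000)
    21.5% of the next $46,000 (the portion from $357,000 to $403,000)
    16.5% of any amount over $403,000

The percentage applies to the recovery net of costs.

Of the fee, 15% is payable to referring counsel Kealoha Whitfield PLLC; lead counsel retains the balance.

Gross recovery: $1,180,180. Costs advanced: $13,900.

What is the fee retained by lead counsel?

$214,524.02

Fee base (net of costs): $1,180,180 − $13,900 = $1,166,280
First $144,000 at 39% = $56,160.00
Next $48,000 at 33% = $15,840.00
Next $165,000 at 27% = $44,550.00
Next $46,000 at 21.5% = $9,890.00
Remaining $763,280 at 16.5% = $125,941.20
Fee: $56,160.00 + $15,840.00 + $44,550.00 + $9,890.00 + $125,941.20 = $252,381.20
Referral share: 15% of $252,381.20 = $37,857.18; lead counsel retains $252,381.20 − $37,857.18 = $214,524.02.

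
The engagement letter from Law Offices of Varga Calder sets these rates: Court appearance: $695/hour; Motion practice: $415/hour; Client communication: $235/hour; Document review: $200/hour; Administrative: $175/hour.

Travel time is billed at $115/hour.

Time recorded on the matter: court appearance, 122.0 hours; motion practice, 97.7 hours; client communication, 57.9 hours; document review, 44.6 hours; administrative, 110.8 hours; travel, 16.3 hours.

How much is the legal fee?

Court appearance: 122.0 × $695 = $84,790.00
Motion practice: 97.7 × $415 = $40,545.50
Client communication: 57.9 × $235 = $13,606.50
Document review: 44.6 × $200 = $8,920.00
Administrative: 110.8 × $175 = $19,390.00
Subtotal: $84,790.00 + $40,545.50 + $13,606.50 + $8,920.00 + $19,390.00 = $167,252.00
Travel: 16.3 × $115 = $1,874.50
Total: $167,252.00 + $1,874.50 = $169,126.50

$169,126.50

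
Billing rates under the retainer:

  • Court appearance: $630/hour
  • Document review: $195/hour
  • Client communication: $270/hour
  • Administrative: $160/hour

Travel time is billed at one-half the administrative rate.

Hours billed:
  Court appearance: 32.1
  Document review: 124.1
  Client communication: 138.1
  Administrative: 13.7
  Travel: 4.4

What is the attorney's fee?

Court appearance: 32.1 × $630 = $20,223.00
Document review: 124.1 × $195 = $24,199.50
Client communication: 138.1 × $270 = $37,287.00
Administrative: 13.7 × $160 = $2,192.00
Subtotal: $20,223.00 + $24,199.50 + $37,287.00 + $2,192.00 = $83,901.50
Travel: 4.4 × ($160 ÷ 2) = 4.4 × $80.00 = $352.00
Total: $83,901.50 + $352.00 = $84,253.50

$84,253.50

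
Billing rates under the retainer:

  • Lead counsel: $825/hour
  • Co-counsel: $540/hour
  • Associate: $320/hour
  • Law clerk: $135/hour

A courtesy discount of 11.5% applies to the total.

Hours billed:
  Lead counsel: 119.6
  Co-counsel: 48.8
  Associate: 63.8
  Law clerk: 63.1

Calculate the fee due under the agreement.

$136,251.50

Lead counsel: 119.6 × $825 = $98,670.00
Co-counsel: 48.8 × $540 = $26,352.00
Associate: 63.8 × $320 = $20,416.00
Law clerk: 63.1 × $135 = $8,518.50
Subtotal: $153,956.50
Less 11.5% discount: −$17,705.00
Total: $153,956.50 − $17,705.00 = $136,251.50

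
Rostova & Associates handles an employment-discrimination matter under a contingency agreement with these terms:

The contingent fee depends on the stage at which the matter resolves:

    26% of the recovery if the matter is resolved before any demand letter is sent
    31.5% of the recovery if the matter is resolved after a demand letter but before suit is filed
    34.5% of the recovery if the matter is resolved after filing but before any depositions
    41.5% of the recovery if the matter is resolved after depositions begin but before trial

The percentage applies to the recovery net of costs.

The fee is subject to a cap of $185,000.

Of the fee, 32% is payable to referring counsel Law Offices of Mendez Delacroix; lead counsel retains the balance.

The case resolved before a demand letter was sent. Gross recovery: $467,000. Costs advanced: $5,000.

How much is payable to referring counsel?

$38,438.40

Fee base (net of costs): $467,000 − $5,000 = $462,000
The matter resolved before a demand letter was sent, so the 26% rate applies.
$462,000 × 26% = $120,120.00
$120,120.00 is under the $185,000 cap.
Referral share: 32% of $120,120.00 = $38,438.40; lead counsel retains $120,120.00 − $38,438.40 = $81,681.60.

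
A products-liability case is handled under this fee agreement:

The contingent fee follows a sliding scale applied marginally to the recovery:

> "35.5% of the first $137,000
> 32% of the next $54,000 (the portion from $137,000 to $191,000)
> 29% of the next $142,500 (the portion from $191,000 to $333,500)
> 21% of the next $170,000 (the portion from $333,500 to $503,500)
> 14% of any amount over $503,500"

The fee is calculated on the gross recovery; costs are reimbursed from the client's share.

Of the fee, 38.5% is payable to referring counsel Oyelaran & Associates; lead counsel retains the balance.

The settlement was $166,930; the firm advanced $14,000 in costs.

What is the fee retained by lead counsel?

$35,800.75

Fee base is the gross recovery, $166,930; costs are reimbursed separately.
First $137,000 at 35.5% = $48,635.00
Remaining $29,930 at 32% = $9,577.60
Fee: $48,635.00 + $9,577.60 = $58,212.60
Referral share: 38.5% of $58,212.60 = $22,411.85; lead counsel retains $58,212.60 − $22,411.85 = $35,800.75.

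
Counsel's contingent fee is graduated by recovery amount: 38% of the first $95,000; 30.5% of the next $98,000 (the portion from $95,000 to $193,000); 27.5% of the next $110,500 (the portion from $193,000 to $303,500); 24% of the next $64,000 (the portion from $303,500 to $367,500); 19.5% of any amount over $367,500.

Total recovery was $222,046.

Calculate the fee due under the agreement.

First $95,000 at 38% = $36,100.00
Next $98,000 at 30.5% = $29,890.00
Remaining $29,046 at 27.5% = $7,987.65
Fee: $36,100.00 + $29,890.00 + $7,987.65 = $73,977.65

$73,977.65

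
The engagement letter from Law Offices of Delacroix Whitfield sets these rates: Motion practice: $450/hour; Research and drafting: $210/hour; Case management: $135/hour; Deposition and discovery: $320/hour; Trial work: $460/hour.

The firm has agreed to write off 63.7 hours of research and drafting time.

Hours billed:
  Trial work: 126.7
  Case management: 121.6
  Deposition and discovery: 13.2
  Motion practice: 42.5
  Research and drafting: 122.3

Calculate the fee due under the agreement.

Motion practice: 42.5 × $450 = $19,125.00
Research and drafting: 122.3 × $210 = $25,683.00
Case management: 121.6 × $135 = $16,416.00
Deposition and discovery: 13.2 × $320 = $4,224.00
Trial work: 126.7 × $460 = $58,282.00
Subtotal: $123,730.00
Write-off: 63.7 × $210 = $13,377.00
Total: $123,730.00 − $13,377.00 = $110,353.00

$110,353.00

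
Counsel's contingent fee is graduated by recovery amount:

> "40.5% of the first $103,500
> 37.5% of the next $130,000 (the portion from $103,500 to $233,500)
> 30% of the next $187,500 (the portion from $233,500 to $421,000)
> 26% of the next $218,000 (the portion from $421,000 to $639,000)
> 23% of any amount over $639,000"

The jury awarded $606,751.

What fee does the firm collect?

First $103,500 at 40.5% = $41,917.50
Next $130,000 at 37.5% = $48,750.00
Next $187,500 at 30% = $56,250.00
Remaining $185,751 at 26% = $48,295.26
Fee: $41,917.50 + $48,750.00 + $56,250.00 + $48,295.26 = $195,212.76

$195,212.76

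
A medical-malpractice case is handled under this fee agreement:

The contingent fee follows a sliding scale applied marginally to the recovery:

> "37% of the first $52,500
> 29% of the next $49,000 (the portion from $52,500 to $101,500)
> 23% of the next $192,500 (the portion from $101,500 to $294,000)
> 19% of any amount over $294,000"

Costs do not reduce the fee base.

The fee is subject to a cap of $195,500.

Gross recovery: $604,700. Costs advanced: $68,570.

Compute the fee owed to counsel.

$136,943.00

Fee base is the gross recovery, $604,700; costs are reimbursed separately.
First $52,500 at 37% = $19,425.00
Next $49,000 at 29% = $14,210.00
Next $192,500 at 23% = $44,275.00
Remaining $310,700 at 19% = $59,033.00
Fee: $19,425.00 + $14,210.00 + $44,275.00 + $59,033.00 = $136,943.00
$136,943.00 is under the $195,500 cap.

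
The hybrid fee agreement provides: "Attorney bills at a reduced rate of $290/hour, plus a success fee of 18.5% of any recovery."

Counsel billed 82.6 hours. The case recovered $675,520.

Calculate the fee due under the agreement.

$148,925.20

Hourly: 82.6 × $290 = $23,954.00
Success fee: 18.5% of $675,520 = $124,971.20
Total: $23,954.00 + $124,971.20 = $148,925.20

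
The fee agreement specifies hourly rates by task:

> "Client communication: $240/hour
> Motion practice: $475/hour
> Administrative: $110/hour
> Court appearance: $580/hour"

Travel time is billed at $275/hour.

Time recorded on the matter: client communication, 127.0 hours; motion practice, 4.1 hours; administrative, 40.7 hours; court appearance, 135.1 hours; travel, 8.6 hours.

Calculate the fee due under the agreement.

$117,627.50

Client communication: 127.0 × $240 = $30,480.00
Motion practice: 4.1 × $475 = $1,947.50
Administrative: 40.7 × $110 = $4,477.00
Court appearance: 135.1 × $580 = $78,358.00
Subtotal: $30,480.00 + $1,947.50 + $4,477.00 + $78,358.00 = $115,262.50
Travel: 8.6 × $275 = $2,365.00
Total: $115,262.50 + $2,365.00 = $117,627.50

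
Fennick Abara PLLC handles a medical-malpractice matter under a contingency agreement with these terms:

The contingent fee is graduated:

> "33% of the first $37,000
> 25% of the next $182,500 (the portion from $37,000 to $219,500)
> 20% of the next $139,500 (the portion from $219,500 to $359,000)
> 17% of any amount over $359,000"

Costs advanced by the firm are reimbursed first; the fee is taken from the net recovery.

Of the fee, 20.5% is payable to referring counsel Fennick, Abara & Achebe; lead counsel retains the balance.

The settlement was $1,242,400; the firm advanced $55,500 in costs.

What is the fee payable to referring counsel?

$46,427.99

Fee base (net of costs): $1,242,400 − $55,500 = $1,186,900
First $37,000 at 33% = $12,210.00
Next $182,500 at 25% = $45,625.00
Next $139,500 at 20% = $27,900.00
Remaining $827,900 at 17% = $140,743.00
Fee: $12,210.00 + $45,625.00 + $27,900.00 + $140,743.00 = $226,478.00
Referral share: 20.5% of $226,478.00 = $46,427.99; lead counsel retains $226,478.00 − $46,427.99 = $180,050.01.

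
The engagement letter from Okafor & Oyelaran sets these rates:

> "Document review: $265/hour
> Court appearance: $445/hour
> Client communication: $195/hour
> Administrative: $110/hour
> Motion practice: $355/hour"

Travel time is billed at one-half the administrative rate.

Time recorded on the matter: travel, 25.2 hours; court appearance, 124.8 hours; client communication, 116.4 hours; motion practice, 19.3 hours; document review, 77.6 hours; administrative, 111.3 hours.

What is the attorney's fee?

$119,278.50

Document review: 77.6 × $265 = $20,564.00
Court appearance: 124.8 × $445 = $55,536.00
Client communication: 116.4 × $195 = $22,698.00
Administrative: 111.3 × $110 = $12,243.00
Motion practice: 19.3 × $355 = $6,851.50
Subtotal: $20,564.00 + $55,536.00 + $22,698.00 + $12,243.00 + $6,851.50 = $117,892.50
Travel: 25.2 × ($110 ÷ 2) = 25.2 × $55.00 = $1,386.00
Total: $117,892.50 + $1,386.00 = $119,278.50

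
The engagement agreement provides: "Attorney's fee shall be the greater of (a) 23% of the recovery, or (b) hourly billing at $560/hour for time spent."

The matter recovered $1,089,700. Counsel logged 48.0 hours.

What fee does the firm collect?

$250,631.00

(a) 23% of $1,089,700 = $250,631.00
(b) 48.0 × $560 = $26,880.00
The greater is (a): $250,631.00.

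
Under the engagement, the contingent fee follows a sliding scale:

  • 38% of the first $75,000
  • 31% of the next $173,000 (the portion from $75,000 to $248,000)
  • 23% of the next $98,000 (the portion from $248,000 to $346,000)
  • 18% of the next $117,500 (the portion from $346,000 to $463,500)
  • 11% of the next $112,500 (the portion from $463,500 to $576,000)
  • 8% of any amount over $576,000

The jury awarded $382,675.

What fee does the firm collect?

$111,271.50

First $75,000 at 38% = $28,500.00
Next $173,000 at 31% = $53,630.00
Next $98,000 at 23% = $22,540.00
Remaining $36,675 at 18% = $6,601.50
Fee: $28,500.00 + $53,630.00 + $22,540.00 + $6,601.50 = $111,271.50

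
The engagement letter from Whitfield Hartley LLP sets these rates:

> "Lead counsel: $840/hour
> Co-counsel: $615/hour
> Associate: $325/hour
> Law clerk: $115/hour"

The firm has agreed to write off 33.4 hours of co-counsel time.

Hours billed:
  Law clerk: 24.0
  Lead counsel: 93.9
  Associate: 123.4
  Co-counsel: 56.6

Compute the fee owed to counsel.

Lead counsel: 93.9 × $840 = $78,876.00
Co-counsel: 56.6 × $615 = $34,809.00
Associate: 123.4 × $325 = $40,105.00
Law clerk: 24.0 × $115 = $2,760.00
Subtotal: $156,550.00
Write-off: 33.4 × $615 = $20,541.00
Total: $156,550.00 − $20,541.00 = $136,009.00

$136,009.00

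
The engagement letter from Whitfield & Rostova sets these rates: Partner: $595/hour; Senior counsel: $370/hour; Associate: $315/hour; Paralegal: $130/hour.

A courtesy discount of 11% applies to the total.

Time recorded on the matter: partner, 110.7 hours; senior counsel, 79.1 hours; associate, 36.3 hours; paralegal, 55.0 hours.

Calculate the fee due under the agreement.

$101,209.02

Partner: 110.7 × $595 = $65,866.50
Senior counsel: 79.1 × $370 = $29,267.00
Associate: 36.3 × $315 = $11,434.50
Paralegal: 55.0 × $130 = $7,150.00
Subtotal: $113,718.00
Less 11% discount: −$12,508.98
Total: $113,718.00 − $12,508.98 = $101,209.02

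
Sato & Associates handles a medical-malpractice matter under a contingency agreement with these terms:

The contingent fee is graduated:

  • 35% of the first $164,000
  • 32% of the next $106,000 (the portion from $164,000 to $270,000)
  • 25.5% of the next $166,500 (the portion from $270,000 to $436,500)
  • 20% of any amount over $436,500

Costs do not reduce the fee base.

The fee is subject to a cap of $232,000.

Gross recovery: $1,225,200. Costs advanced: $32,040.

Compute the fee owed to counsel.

Fee base is the gross recovery, $1,225,200; costs are reimbursed separately.
First $164,000 at 35% = $57,400.00
Next $106,000 at 32% = $33,920.00
Next $166,500 at 25.5% = $42,457.50
Remaining $788,700 at 20% = $157,740.00
Fee: $57,400.00 + $33,920.00 + $42,457.50 + $157,740.00 = $291,517.50
$291,517.50 exceeds the $232,000 cap, so the fee is capped at $232,000.00.

$232,000.00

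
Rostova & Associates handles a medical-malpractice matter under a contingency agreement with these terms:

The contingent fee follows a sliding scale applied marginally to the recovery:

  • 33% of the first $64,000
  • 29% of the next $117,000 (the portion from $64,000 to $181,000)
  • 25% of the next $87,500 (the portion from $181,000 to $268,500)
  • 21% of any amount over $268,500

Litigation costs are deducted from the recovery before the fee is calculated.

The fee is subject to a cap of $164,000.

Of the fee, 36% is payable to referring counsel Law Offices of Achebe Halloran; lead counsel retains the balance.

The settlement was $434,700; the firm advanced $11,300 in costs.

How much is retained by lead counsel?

Fee base (net of costs): $434,700 − $11,300 = $423,400
First $64,000 at 33% = $21,120.00
Next $117,000 at 29% = $33,930.00
Next $87,500 at 25% = $21,875.00
Remaining $154,900 at 21% = $32,529.00
Fee: $21,120.00 + $33,930.00 + $21,875.00 + $32,529.00 = $109,454.00
$109,454.00 is under the $164,000 cap.
Referral share: 36% of $109,454.00 = $39,403.44; lead counsel retains $109,454.00 − $39,403.44 = $70,050.56.

$70,050.56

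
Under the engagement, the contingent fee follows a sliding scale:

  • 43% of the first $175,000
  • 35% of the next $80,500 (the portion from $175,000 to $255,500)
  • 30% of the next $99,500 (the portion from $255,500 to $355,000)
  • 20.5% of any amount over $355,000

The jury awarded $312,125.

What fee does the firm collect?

First $175,000 at 43% = $75,250.00
Next $80,500 at 35% = $28,175.00
Remaining $56,625 at 30% = $16,987.50
Fee: $75,250.00 + $28,175.00 + $16,987.50 = $120,412.50

$120,412.50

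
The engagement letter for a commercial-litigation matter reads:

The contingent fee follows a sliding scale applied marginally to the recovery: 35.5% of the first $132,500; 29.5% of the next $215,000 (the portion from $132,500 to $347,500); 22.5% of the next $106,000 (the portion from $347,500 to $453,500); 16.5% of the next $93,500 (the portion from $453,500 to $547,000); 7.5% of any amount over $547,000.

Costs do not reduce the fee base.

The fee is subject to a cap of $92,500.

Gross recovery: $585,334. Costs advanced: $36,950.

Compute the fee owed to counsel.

$92,500.00

Fee base is the gross recovery, $585,334; costs are reimbursed separately.
First $132,500 at 35.5% = $47,037.50
Next $215,000 at 29.5% = $63,425.00
Next $106,000 at 22.5% = $23,850.00
Next $93,500 at 16.5% = $15,427.50
Remaining $38,334 at 7.5% = $2,875.05
Fee: $47,037.50 + $63,425.00 + $23,850.00 + $15,427.50 + $2,875.05 = $152,615.05
$152,615.05 exceeds the $92,500 cap, so the fee is capped at $92,500.00.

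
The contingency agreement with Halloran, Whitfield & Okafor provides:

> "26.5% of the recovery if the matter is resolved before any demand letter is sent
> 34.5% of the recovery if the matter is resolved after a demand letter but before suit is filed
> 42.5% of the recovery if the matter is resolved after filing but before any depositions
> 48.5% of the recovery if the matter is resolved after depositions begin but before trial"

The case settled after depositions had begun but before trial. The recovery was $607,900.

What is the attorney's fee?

$294,831.50

The matter settled after depositions had begun but before trial, so the 48.5% rate applies.
$607,900 × 48.5% = $294,831.50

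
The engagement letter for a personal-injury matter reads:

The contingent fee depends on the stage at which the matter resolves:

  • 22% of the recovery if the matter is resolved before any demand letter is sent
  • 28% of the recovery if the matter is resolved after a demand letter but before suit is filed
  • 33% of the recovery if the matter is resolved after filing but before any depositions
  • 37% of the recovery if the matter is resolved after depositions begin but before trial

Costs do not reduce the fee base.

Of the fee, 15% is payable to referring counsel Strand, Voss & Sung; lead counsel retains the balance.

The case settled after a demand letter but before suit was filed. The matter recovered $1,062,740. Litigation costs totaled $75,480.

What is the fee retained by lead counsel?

Fee base is the gross recovery, $1,062,740; costs are reimbursed separately.
The matter settled after a demand letter but before suit was filed, so the 28% rate applies.
$1,062,740 × 28% = $297,567.20
Referral share: 15% of $297,567.20 = $44,635.08; lead counsel retains $297,567.20 − $44,635.08 = $252,932.12.

$252,932.12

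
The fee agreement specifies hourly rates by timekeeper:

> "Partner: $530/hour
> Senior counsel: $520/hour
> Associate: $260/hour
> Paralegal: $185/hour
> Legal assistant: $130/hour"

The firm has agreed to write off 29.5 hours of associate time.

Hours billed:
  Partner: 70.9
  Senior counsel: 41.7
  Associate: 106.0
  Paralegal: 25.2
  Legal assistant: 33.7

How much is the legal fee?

$88,194.00

Partner: 70.9 × $530 = $37,577.00
Senior counsel: 41.7 × $520 = $21,684.00
Associate: 106.0 × $260 = $27,560.00
Paralegal: 25.2 × $185 = $4,662.00
Legal assistant: 33.7 × $130 = $4,381.00
Subtotal: $95,864.00
Write-off: 29.5 × $260 = $7,670.00
Total: $95,864.00 − $7,670.00 = $88,194.00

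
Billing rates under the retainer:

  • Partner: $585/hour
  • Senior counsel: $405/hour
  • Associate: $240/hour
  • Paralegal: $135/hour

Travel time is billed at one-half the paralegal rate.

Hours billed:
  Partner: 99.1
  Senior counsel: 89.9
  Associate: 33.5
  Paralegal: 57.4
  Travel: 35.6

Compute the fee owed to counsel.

Partner: 99.1 × $585 = $57,973.50
Senior counsel: 89.9 × $405 = $36,409.50
Associate: 33.5 × $240 = $8,040.00
Paralegal: 57.4 × $135 = $7,749.00
Subtotal: $57,973.50 + $36,409.50 + $8,040.00 + $7,749.00 = $110,172.00
Travel: 35.6 × ($135 ÷ 2) = 35.6 × $67.50 = $2,403.00
Total: $110,172.00 + $2,403.00 = $112,575.00

$112,575.00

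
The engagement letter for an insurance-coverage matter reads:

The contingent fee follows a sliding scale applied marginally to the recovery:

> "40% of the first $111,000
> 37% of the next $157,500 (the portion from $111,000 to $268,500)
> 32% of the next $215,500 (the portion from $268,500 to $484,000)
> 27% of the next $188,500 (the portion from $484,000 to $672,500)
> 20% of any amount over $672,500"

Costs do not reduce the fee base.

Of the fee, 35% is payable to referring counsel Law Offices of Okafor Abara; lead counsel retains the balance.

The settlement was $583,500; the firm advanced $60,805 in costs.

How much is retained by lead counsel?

$129,025.00

Fee base is the gross recovery, $583,500; costs are reimbursed separately.
First $111,000 at 40% = $44,400.00
Next $157,500 at 37% = $58,275.00
Next $215,500 at 32% = $68,960.00
Remaining $99,500 at 27% = $26,865.00
Fee: $44,400.00 + $58,275.00 + $68,960.00 + $26,865.00 = $198,500.00
Referral share: 35% of $198,500.00 = $69,475.00; lead counsel retains $198,500.00 − $69,475.00 = $129,025.00.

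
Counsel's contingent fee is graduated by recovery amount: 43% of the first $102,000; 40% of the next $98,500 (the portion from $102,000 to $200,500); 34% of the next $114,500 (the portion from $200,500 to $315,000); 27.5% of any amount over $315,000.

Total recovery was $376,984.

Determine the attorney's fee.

First $102,000 at 43% = $43,860.00
Next $98,500 at 40% = $39,400.00
Next $114,500 at 34% = $38,930.00
Remaining $61,984 at 27.5% = $17,045.60
Fee: $43,860.00 + $39,400.00 + $38,930.00 + $17,045.60 = $139,235.60

$139,235.60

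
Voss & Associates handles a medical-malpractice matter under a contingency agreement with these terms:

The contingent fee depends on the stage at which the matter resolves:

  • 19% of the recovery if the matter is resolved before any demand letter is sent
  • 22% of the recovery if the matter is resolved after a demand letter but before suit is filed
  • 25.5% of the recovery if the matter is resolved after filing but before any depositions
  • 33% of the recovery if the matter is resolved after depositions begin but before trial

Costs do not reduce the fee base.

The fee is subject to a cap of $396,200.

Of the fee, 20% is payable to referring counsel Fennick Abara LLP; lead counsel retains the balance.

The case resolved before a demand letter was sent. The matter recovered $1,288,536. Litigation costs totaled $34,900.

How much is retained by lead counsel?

Fee base is the gross recovery, $1,288,536; costs are reimbursed separately.
The matter resolved before a demand letter was sent, so the 19% rate applies.
$1,288,536 × 19% = $244,821.84
$244,821.84 is under the $396,200 cap.
Referral share: 20% of $244,821.84 = $48,964.37; lead counsel retains $244,821.84 − $48,964.37 = $195,857.47.

$195,857.47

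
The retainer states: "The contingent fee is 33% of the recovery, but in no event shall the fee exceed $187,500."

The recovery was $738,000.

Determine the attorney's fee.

33% of $738,000 = $243,540.00
That exceeds the $187,500 cap, so the fee is capped at $187,500.

$187,500.00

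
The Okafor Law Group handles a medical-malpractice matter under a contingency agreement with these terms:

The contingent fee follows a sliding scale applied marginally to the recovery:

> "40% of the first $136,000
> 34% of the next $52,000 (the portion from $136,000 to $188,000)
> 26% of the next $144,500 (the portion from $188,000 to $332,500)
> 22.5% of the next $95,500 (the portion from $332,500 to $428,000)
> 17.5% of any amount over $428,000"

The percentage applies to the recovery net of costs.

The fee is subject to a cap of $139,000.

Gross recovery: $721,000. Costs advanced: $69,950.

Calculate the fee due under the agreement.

Fee base (net of costs): $721,000 − $69,950 = $651,050
First $136,000 at 40% = $54,400.00
Next $52,000 at 34% = $17,680.00
Next $144,500 at 26% = $37,570.00
Next $95,500 at 22.5% = $21,487.50
Remaining $223,050 at 17.5% = $39,033.75
Fee: $54,400.00 + $17,680.00 + $37,570.00 + $21,487.50 + $39,033.75 = $170,171.25
$170,171.25 exceeds the $139,000 cap, so the fee is capped at $139,000.00.

$139,000.00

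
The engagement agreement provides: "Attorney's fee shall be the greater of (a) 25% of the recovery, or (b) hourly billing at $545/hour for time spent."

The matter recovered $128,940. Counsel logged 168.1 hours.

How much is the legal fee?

$91,614.50

(a) 25% of $128,940 = $32,235.00
(b) 168.1 × $545 = $91,614.50
The greater is (b): $91,614.50.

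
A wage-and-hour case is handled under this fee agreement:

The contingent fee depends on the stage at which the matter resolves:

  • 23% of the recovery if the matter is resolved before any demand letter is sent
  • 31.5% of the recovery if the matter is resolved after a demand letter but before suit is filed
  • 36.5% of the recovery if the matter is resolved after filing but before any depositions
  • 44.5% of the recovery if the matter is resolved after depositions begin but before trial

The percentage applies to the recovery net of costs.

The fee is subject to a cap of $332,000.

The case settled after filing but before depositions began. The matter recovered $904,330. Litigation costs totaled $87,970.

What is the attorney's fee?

Fee base (net of costs): $904,330 − $87,970 = $816,360
The matter settled after filing but before depositions began, so the 36.5% rate applies.
$816,360 × 36.5% = $297,971.40
$297,971.40 is under the $332,000 cap.

$297,971.40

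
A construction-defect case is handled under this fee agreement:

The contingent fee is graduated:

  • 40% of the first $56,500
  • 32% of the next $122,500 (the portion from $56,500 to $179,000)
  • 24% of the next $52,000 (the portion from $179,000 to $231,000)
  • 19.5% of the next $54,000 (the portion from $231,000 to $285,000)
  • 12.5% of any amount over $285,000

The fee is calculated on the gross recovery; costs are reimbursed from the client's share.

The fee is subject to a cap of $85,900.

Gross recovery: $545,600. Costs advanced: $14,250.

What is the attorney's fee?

$85,900.00

Fee base is the gross recovery, $545,600; costs are reimbursed separately.
First $56,500 at 40% = $22,600.00
Next $122,500 at 32% = $39,200.00
Next $52,000 at 24% = $12,480.00
Next $54,000 at 19.5% = $10,530.00
Remaining $260,600 at 12.5% = $32,575.00
Fee: $22,600.00 + $39,200.00 + $12,480.00 + $10,530.00 + $32,575.00 = $117,385.00
$117,385.00 exceeds the $85,900 cap, so the fee is capped at $85,900.00.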